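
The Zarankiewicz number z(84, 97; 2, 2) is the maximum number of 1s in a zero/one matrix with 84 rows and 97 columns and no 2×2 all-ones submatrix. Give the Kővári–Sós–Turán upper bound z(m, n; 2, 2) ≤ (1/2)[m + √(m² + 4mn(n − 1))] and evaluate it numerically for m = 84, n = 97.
z(84, 97; 2, 2) ≤ (1/2)[84 + √(84² + 4·84·97·96)] = (1/2)[84 + √3135888] = 927.4219

Kővári–Sós–Turán: let r_1, ..., r_84 be the row sums and z = Σ r_i the total number of 1s. Each pair of columns can share at most one row with both entries 1 (else a 2×2 all-ones block appears), so Σ_i C(r_i, 2) ≤ C(97, 2) = 4656. By convexity Σ_i C(r_i, 2) ≥ 84·C(z/84, 2) = z(z − 84)/(2·84), giving z² − 84z − 84·97·96 ≤ 0 and hence z ≤ (1/2)[84 + √(7056 + 4·782208)] = (1/2)[84 + √3135888] ≈ (1/2)(84 + 1770.8439) = 927.4219.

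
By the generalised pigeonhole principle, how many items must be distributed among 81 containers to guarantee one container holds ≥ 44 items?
n = (44 − 1)·81 + 1 = 3484

By the generalised pigeonhole principle, to guarantee some box contains ≥ r objects we need more than (r − 1) · k objects total. Threshold: n = (r − 1) · k + 1. With r = 44 and k = 81: n = 43 · 81 + 1 = 3483 + 1 = 3484. For n = 3483 = 43 · 81, we can put exactly 43 objects in every box, avoiding 44 in any single one — so 3484 is tight.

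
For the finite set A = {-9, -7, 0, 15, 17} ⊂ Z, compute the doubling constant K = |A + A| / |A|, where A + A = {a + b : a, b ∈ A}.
K = |A + A| / |A| = 14/5

Enumerate A + A = {a + b : a, b ∈ A}. With |A| = 5, there are |A|^2 = 25 ordered sum pairs; collecting distinct values, A + A = {-18, -16, -14, -9, -7, 0, 6, 8, 10, 15, 17, 30, 32, 34}, so |A + A| = 14. Thus K = 14/5. For comparison, the minimum possible |A + A| over all 5-element sets is 2·5 − 1 = 9 (so min K = 9/5), attained only by arithmetic progressions.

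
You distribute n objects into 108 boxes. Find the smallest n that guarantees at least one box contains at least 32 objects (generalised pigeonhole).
n = (32 − 1)·108 + 1 = 3349

By the generalised pigeonhole principle, to guarantee some box contains ≥ r objects we need more than (r − 1) · k objects total. Threshold: n = (r − 1) · k + 1. With r = 32 and k = 108: n = 31 · 108 + 1 = 3348 + 1 = 3349. For n = 3348 = 31 · 108, we can put exactly 31 objects in every box, avoiding 32 in any single one — so 3349 is tight.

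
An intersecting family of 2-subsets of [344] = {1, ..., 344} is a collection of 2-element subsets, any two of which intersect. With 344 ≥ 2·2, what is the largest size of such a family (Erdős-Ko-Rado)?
max |F| = C(343, 1) = 343

The Erdős-Ko-Rado theorem states: for n ≥ 2k, an intersecting family of k-subsets of an n-element set has size at most C(n − 1, k − 1), with equality for 'star' families {A ⊆ [n] : |A| = k, i ∈ A} (fix an element i). For n = 344, k = 2: C(343, 1) = 343.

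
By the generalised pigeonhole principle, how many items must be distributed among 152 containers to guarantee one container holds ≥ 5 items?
n = (5 − 1)·152 + 1 = 609

By the generalised pigeonhole principle, to guarantee some box contains ≥ r objects we need more than (r − 1) · k objects total. Threshold: n = (r − 1) · k + 1. With r = 5 and k = 152: n = 4 · 152 + 1 = 608 + 1 = 609. For n = 608 = 4 · 152, we can put exactly 4 objects in every box, avoiding 5 in any single one — so 609 is tight.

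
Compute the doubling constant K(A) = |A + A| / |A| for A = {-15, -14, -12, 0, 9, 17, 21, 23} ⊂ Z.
K = |A + A| / |A| = 34/8 = 17/4

Enumerate A + A = {a + b : a, b ∈ A}. With |A| = 8, there are |A|^2 = 64 ordered sum pairs; collecting distinct values, A + A = {-30, -29, -28, -27, -26, -24, -15, -14, -12, -6, -5, -3, 0, 2, 3, 5, 6, 7, 8, 9, 11, 17, 18, 21, 23, 26, 30, 32, 34, 38, 40, 42, 44, 46}, so |A + A| = 34. Thus K = 34/8 = 17/4. For comparison, the minimum possible |A + A| over all 8-element sets is 2·8 − 1 = 15 (so min K = 15/8), attained only by arithmetic progressions.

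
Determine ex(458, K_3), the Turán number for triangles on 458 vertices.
ex(458, K_3) = ⌊458^2/4⌋ = 52441

Mantel (1907): a triangle-free graph on n vertices has at most ⌊n^2/4⌋ edges, with equality for the complete bipartite graph K_{⌊n/2⌋, ⌈n/2⌉}. For n = 458: ⌊458^2/4⌋ = ⌊209764/4⌋ = 52441. The extremal graph is K_{229, 229}, which has 229·229 = 52441 edges.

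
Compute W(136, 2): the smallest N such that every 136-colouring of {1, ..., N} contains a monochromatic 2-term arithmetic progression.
W(136, 2) = 136 + 1 = 137

A 2-term AP is any pair of integers, so a monochromatic 2-AP exists iff some colour is used at least twice. With 136 colours, the colouring i ↦ i on {1, ..., 136} uses each colour once, avoiding any monochromatic pair, so W(136, 2) > 136. For {1, ..., 137}, pigeonhole forces two integers of the same colour, which form a monochromatic 2-AP. Hence W(136, 2) = 137.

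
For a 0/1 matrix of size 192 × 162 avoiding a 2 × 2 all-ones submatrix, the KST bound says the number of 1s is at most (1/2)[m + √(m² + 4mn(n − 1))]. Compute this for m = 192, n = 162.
z(192, 162; 2, 2) ≤ (1/2)[192 + √(192² + 4·192·162·161)] = (1/2)[192 + √20067840] = 2335.8571

Kővári–Sós–Turán: let r_1, ..., r_192 be the row sums and z = Σ r_i the total number of 1s. Each pair of columns can share at most one row with both entries 1 (else a 2×2 all-ones block appears), so Σ_i C(r_i, 2) ≤ C(162, 2) = 13041. By convexity Σ_i C(r_i, 2) ≥ 192·C(z/192, 2) = z(z − 192)/(2·192), giving z² − 192z − 192·162·161 ≤ 0 and hence z ≤ (1/2)[192 + √(36864 + 4·5007744)] = (1/2)[192 + √20067840] ≈ (1/2)(192 + 4479.7143) = 2335.8571.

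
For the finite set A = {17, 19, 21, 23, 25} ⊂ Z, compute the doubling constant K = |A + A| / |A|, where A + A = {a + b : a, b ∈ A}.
K = |A + A| / |A| = 9/5

Enumerate A + A = {a + b : a, b ∈ A}. With |A| = 5, there are |A|^2 = 25 ordered sum pairs; collecting distinct values, A + A = {34, 36, 38, 40, 42, 44, 46, 48, 50}, so |A + A| = 9. Thus K = 9/5. Here |A + A| = 2|A| − 1 = 9, the minimum possible — so K = 9/5 is minimal, which holds iff A is an arithmetic progression.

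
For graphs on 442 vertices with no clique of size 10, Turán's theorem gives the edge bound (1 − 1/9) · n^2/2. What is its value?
Turán density bound = (8/9) · 442^2/2 = 781456/9 ≈ 86828.4444

Turán's theorem: ex(n, K_{r+1}) is achieved by the complete r-partite Turán graph T(n, r) with parts as balanced as possible, and is at most (1 − 1/r) · n^2/2. For r = 9, n = 442: the density bound is (8/9) · 195364/2 = 781456/9 ≈ 86828.4444. The integer-valued extremum is e(T(442, 9)) = 86828, which is strictly less than the density bound 781456/9 since 9 ∤ 442 (the parts of T(442, 9) cannot all be equal).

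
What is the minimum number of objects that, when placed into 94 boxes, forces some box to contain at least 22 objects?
n = (22 − 1)·94 + 1 = 1975

By the generalised pigeonhole principle, to guarantee some box contains ≥ r objects we need more than (r − 1) · k objects total. Threshold: n = (r − 1) · k + 1. With r = 22 and k = 94: n = 21 · 94 + 1 = 1974 + 1 = 1975. For n = 1974 = 21 · 94, we can put exactly 21 objects in every box, avoiding 22 in any single one — so 1975 is tight.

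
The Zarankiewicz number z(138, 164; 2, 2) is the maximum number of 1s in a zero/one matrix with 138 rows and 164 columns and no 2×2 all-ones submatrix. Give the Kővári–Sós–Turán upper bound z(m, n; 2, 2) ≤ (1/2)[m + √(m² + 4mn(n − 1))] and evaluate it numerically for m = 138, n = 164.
z(138, 164; 2, 2) ≤ (1/2)[138 + √(138² + 4·138·164·163)] = (1/2)[138 + √14775108] = 1990.9201

Kővári–Sós–Turán: let r_1, ..., r_138 be the row sums and z = Σ r_i the total number of 1s. Each pair of columns can share at most one row with both entries 1 (else a 2×2 all-ones block appears), so Σ_i C(r_i, 2) ≤ C(164, 2) = 13366. By convexity Σ_i C(r_i, 2) ≥ 138·C(z/138, 2) = z(z − 138)/(2·138), giving z² − 138z − 138·164·163 ≤ 0 and hence z ≤ (1/2)[138 + √(19044 + 4·3689016)] = (1/2)[138 + √14775108] ≈ (1/2)(138 + 3843.8403) = 1990.9201.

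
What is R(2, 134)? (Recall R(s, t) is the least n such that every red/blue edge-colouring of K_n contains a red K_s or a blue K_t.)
R(2, 134) = 134

R(2, k) = k for all k ≥ 2: in a 2-colouring of K_k, either some edge is red (a red K_2) or all edges are blue (a blue K_k). And K_{133} coloured all-blue has no blue K_134, so R(2, 134) > 133. Hence R(2, 134) = 134.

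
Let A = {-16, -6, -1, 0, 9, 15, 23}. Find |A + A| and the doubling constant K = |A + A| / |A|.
K = |A + A| / |A| = 25/7

Enumerate A + A = {a + b : a, b ∈ A}. With |A| = 7, there are |A|^2 = 49 ordered sum pairs; collecting distinct values, A + A = {-32, -22, -17, -16, -12, -7, -6, -2, -1, 0, 3, 7, 8, 9, 14, 15, 17, 18, 22, 23, 24, 30, 32, 38, 46}, so |A + A| = 25. Thus K = 25/7. For comparison, the minimum possible |A + A| over all 7-element sets is 2·7 − 1 = 13 (so min K = 13/7), attained only by arithmetic progressions.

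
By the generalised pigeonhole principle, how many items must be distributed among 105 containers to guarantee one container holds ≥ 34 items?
n = (34 − 1)·105 + 1 = 3466

By the generalised pigeonhole principle, to guarantee some box contains ≥ r objects we need more than (r − 1) · k objects total. Threshold: n = (r − 1) · k + 1. With r = 34 and k = 105: n = 33 · 105 + 1 = 3465 + 1 = 3466. For n = 3465 = 33 · 105, we can put exactly 33 objects in every box, avoiding 34 in any single one — so 3466 is tight.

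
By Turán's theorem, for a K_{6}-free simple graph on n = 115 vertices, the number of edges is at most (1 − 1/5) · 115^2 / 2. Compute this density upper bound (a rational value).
Turán density bound = (4/5) · 115^2/2 = 5290

Turán's theorem: ex(n, K_{r+1}) is achieved by the complete r-partite Turán graph T(n, r) with parts as balanced as possible, and is at most (1 − 1/r) · n^2/2. For r = 5, n = 115: the density bound is (4/5) · 13225/2 = 5290. Since 5 ∣ 115, the Turán graph T(115, 5) has parts of equal size 23, and its edge count e(T(115, 5)) = 5290 attains the density bound exactly.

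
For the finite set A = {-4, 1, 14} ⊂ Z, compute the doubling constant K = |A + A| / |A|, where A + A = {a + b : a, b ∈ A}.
K = |A + A| / |A| = 6/3 = 2

Enumerate A + A = {a + b : a, b ∈ A}. With |A| = 3, there are |A|^2 = 9 ordered sum pairs; collecting distinct values, A + A = {-8, -3, 2, 10, 15, 28}, so |A + A| = 6. Thus K = 6/3 = 2. For comparison, the minimum possible |A + A| over all 3-element sets is 2·3 − 1 = 5 (so min K = 5/3), attained only by arithmetic progressions.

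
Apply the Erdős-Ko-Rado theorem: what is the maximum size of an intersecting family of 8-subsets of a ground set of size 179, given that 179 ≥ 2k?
max |F| = C(178, 7) = 996867063280

Erdős-Ko-Rado (1961): when n ≥ 2k, max |F| = C(n−1, k−1). The bound is attained by the star {A : i ∈ A} for any fixed i ∈ [n]. Here C(179−1, 8−1) = C(178, 7) = 996867063280.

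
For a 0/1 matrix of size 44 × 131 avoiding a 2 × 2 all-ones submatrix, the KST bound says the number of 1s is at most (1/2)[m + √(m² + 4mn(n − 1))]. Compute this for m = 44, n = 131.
z(44, 131; 2, 2) ≤ (1/2)[44 + √(44² + 4·44·131·130)] = (1/2)[44 + √2999216] = 887.9122

Kővári–Sós–Turán: let r_1, ..., r_44 be the row sums and z = Σ r_i the total number of 1s. Each pair of columns can share at most one row with both entries 1 (else a 2×2 all-ones block appears), so Σ_i C(r_i, 2) ≤ C(131, 2) = 8515. By convexity Σ_i C(r_i, 2) ≥ 44·C(z/44, 2) = z(z − 44)/(2·44), giving z² − 44z − 44·131·130 ≤ 0 and hence z ≤ (1/2)[44 + √(1936 + 4·749320)] = (1/2)[44 + √2999216] ≈ (1/2)(44 + 1731.8245) = 887.9122.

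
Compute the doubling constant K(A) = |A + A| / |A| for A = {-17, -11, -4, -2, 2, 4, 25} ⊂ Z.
K = |A + A| / |A| = 24/7

Enumerate A + A = {a + b : a, b ∈ A}. With |A| = 7, there are |A|^2 = 49 ordered sum pairs; collecting distinct values, A + A = {-34, -28, -22, -21, -19, -15, -13, -9, -8, -7, -6, -4, -2, 0, 2, 4, 6, 8, 14, 21, 23, 27, 29, 50}, so |A + A| = 24. Thus K = 24/7. For comparison, the minimum possible |A + A| over all 7-element sets is 2·7 − 1 = 13 (so min K = 13/7), attained only by arithmetic progressions.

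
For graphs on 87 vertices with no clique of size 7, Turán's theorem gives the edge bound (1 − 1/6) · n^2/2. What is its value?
Turán density bound = (5/6) · 87^2/2 = 12615/4 ≈ 3153.75

Turán's theorem: ex(n, K_{r+1}) is achieved by the complete r-partite Turán graph T(n, r) with parts as balanced as possible, and is at most (1 − 1/r) · n^2/2. For r = 6, n = 87: the density bound is (5/6) · 7569/2 = 12615/4 ≈ 3153.75. The integer-valued extremum is e(T(87, 6)) = 3153, which is strictly less than the density bound 12615/4 since 6 ∤ 87 (the parts of T(87, 6) cannot all be equal).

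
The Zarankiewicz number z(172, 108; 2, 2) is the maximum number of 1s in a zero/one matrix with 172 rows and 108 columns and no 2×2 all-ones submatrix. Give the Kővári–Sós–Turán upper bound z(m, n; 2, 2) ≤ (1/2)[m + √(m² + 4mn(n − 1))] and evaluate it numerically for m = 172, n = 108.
z(172, 108; 2, 2) ≤ (1/2)[172 + √(172² + 4·172·108·107)] = (1/2)[172 + √7980112] = 1498.4546

Kővári–Sós–Turán: let r_1, ..., r_172 be the row sums and z = Σ r_i the total number of 1s. Each pair of columns can share at most one row with both entries 1 (else a 2×2 all-ones block appears), so Σ_i C(r_i, 2) ≤ C(108, 2) = 5778. By convexity Σ_i C(r_i, 2) ≥ 172·C(z/172, 2) = z(z − 172)/(2·172), giving z² − 172z − 172·108·107 ≤ 0 and hence z ≤ (1/2)[172 + √(29584 + 4·1987632)] = (1/2)[172 + √7980112] ≈ (1/2)(172 + 2824.9092) = 1498.4546.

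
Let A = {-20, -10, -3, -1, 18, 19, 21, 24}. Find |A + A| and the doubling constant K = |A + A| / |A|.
K = |A + A| / |A| = 33/8

Enumerate A + A = {a + b : a, b ∈ A}. With |A| = 8, there are |A|^2 = 64 ordered sum pairs; collecting distinct values, A + A = {-40, -30, -23, -21, -20, -13, -11, -6, -4, -2, -1, 1, 4, 8, 9, 11, 14, 15, 16, 17, 18, 20, 21, 23, 36, 37, 38, 39, 40, 42, 43, 45, 48}, so |A + A| = 33. Thus K = 33/8. For comparison, the minimum possible |A + A| over all 8-element sets is 2·8 − 1 = 15 (so min K = 15/8), attained only by arithmetic progressions.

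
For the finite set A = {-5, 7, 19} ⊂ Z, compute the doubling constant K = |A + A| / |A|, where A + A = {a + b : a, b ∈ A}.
K = |A + A| / |A| = 5/3

Enumerate A + A = {a + b : a, b ∈ A}. With |A| = 3, there are |A|^2 = 9 ordered sum pairs; collecting distinct values, A + A = {-10, 2, 14, 26, 38}, so |A + A| = 5. Thus K = 5/3. Here |A + A| = 2|A| − 1 = 5, the minimum possible — so K = 5/3 is minimal, which holds iff A is an arithmetic progression.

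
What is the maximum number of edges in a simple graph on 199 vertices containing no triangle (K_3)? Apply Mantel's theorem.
ex(199, K_3) = ⌊199^2/4⌋ = 9900

Mantel (1907): a triangle-free graph on n vertices has at most ⌊n^2/4⌋ edges, with equality for the complete bipartite graph K_{⌊n/2⌋, ⌈n/2⌉}. For n = 199: ⌊199^2/4⌋ = ⌊39601/4⌋ = 9900. The extremal graph is K_{99, 100}, which has 99·100 = 9900 edges.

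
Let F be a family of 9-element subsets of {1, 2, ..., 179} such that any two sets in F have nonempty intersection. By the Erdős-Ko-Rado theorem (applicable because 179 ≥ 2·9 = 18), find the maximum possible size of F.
max |F| = C(178, 8) = 21308033477610

The Erdős-Ko-Rado theorem states: for n ≥ 2k, an intersecting family of k-subsets of an n-element set has size at most C(n − 1, k − 1), with equality for 'star' families {A ⊆ [n] : |A| = k, i ∈ A} (fix an element i). For n = 179, k = 9: C(178, 8) = 21308033477610.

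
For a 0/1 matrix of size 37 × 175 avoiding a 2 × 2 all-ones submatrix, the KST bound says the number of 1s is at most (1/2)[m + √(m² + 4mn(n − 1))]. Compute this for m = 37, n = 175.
z(37, 175; 2, 2) ≤ (1/2)[37 + √(37² + 4·37·175·174)] = (1/2)[37 + √4507969] = 1080.0989

Kővári–Sós–Turán: let r_1, ..., r_37 be the row sums and z = Σ r_i the total number of 1s. Each pair of columns can share at most one row with both entries 1 (else a 2×2 all-ones block appears), so Σ_i C(r_i, 2) ≤ C(175, 2) = 15225. By convexity Σ_i C(r_i, 2) ≥ 37·C(z/37, 2) = z(z − 37)/(2·37), giving z² − 37z − 37·175·174 ≤ 0 and hence z ≤ (1/2)[37 + √(1369 + 4·1126650)] = (1/2)[37 + √4507969] ≈ (1/2)(37 + 2123.1978) = 1080.0989.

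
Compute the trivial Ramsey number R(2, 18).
R(2, 18) = 18

R(2, k) = k for all k ≥ 2: in a 2-colouring of K_k, either some edge is red (a red K_2) or all edges are blue (a blue K_k). And K_{17} coloured all-blue has no blue K_18, so R(2, 18) > 17. Hence R(2, 18) = 18.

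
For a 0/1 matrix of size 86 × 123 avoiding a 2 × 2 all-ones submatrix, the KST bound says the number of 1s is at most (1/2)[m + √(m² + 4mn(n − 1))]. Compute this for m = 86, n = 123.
z(86, 123; 2, 2) ≤ (1/2)[86 + √(86² + 4·86·123·122)] = (1/2)[86 + √5169460] = 1179.8223

Kővári–Sós–Turán: let r_1, ..., r_86 be the row sums and z = Σ r_i the total number of 1s. Each pair of columns can share at most one row with both entries 1 (else a 2×2 all-ones block appears), so Σ_i C(r_i, 2) ≤ C(123, 2) = 7503. By convexity Σ_i C(r_i, 2) ≥ 86·C(z/86, 2) = z(z − 86)/(2·86), giving z² − 86z − 86·123·122 ≤ 0 and hence z ≤ (1/2)[86 + √(7396 + 4·1290516)] = (1/2)[86 + √5169460] ≈ (1/2)(86 + 2273.6447) = 1179.8223.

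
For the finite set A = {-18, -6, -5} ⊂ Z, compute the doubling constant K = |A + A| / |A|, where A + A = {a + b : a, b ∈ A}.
K = |A + A| / |A| = 6/3 = 2

Enumerate A + A = {a + b : a, b ∈ A}. With |A| = 3, there are |A|^2 = 9 ordered sum pairs; collecting distinct values, A + A = {-36, -24, -23, -12, -11, -10}, so |A + A| = 6. Thus K = 6/3 = 2. For comparison, the minimum possible |A + A| over all 3-element sets is 2·3 − 1 = 5 (so min K = 5/3), attained only by arithmetic progressions.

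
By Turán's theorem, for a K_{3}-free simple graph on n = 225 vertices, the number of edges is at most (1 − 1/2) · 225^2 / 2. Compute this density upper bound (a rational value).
Turán density bound = (1/2) · 225^2/2 = 50625/4 ≈ 12656.25

Turán's theorem: ex(n, K_{r+1}) is achieved by the complete r-partite Turán graph T(n, r) with parts as balanced as possible, and is at most (1 − 1/r) · n^2/2. For r = 2, n = 225: the density bound is (1/2) · 50625/2 = 50625/4 ≈ 12656.25. The integer-valued extremum is e(T(225, 2)) = 12656, which is strictly less than the density bound 50625/4 since 2 ∤ 225 (the parts of T(225, 2) cannot all be equal).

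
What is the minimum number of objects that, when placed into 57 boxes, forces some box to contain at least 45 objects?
n = (45 − 1)·57 + 1 = 2509

By the generalised pigeonhole principle, to guarantee some box contains ≥ r objects we need more than (r − 1) · k objects total. Threshold: n = (r − 1) · k + 1. With r = 45 and k = 57: n = 44 · 57 + 1 = 2508 + 1 = 2509. For n = 2508 = 44 · 57, we can put exactly 44 objects in every box, avoiding 45 in any single one — so 2509 is tight.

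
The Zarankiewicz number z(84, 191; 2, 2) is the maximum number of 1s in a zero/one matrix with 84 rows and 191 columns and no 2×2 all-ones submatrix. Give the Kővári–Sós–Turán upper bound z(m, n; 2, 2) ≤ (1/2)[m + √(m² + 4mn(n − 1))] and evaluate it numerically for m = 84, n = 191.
z(84, 191; 2, 2) ≤ (1/2)[84 + √(84² + 4·84·191·190)] = (1/2)[84 + √12200496] = 1788.4604

Kővári–Sós–Turán: let r_1, ..., r_84 be the row sums and z = Σ r_i the total number of 1s. Each pair of columns can share at most one row with both entries 1 (else a 2×2 all-ones block appears), so Σ_i C(r_i, 2) ≤ C(191, 2) = 18145. By convexity Σ_i C(r_i, 2) ≥ 84·C(z/84, 2) = z(z − 84)/(2·84), giving z² − 84z − 84·191·190 ≤ 0 and hence z ≤ (1/2)[84 + √(7056 + 4·3048360)] = (1/2)[84 + √12200496] ≈ (1/2)(84 + 3492.9208) = 1788.4604.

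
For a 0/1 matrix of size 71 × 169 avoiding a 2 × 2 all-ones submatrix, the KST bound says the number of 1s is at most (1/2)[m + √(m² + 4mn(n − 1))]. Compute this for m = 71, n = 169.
z(71, 169; 2, 2) ≤ (1/2)[71 + √(71² + 4·71·169·168)] = (1/2)[71 + √8068369] = 1455.7437

Kővári–Sós–Turán: let r_1, ..., r_71 be the row sums and z = Σ r_i the total number of 1s. Each pair of columns can share at most one row with both entries 1 (else a 2×2 all-ones block appears), so Σ_i C(r_i, 2) ≤ C(169, 2) = 14196. By convexity Σ_i C(r_i, 2) ≥ 71·C(z/71, 2) = z(z − 71)/(2·71), giving z² − 71z − 71·169·168 ≤ 0 and hence z ≤ (1/2)[71 + √(5041 + 4·2015832)] = (1/2)[71 + √8068369] ≈ (1/2)(71 + 2840.4875) = 1455.7437.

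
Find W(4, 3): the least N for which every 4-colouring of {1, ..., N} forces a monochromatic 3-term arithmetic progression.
W(4, 3) = 76

W(4, 3) = 76. The lower bound W(4, 3) > 75 comes from an explicit good 4-colouring of [1, 75]; the upper bound W(4, 3) ≤ 76 was verified by exhaustive search over 4-colourings of [1, 76].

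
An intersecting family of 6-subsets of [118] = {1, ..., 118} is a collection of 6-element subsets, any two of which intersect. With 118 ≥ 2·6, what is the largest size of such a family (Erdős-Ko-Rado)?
max |F| = C(117, 5) = 167549733

The Erdős-Ko-Rado theorem states: for n ≥ 2k, an intersecting family of k-subsets of an n-element set has size at most C(n − 1, k − 1), with equality for 'star' families {A ⊆ [n] : |A| = k, i ∈ A} (fix an element i). For n = 118, k = 6: C(117, 5) = 167549733.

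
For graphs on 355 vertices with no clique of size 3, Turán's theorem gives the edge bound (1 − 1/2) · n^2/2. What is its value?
Turán density bound = (1/2) · 355^2/2 = 126025/4 ≈ 31506.25

Turán's theorem: ex(n, K_{r+1}) is achieved by the complete r-partite Turán graph T(n, r) with parts as balanced as possible, and is at most (1 − 1/r) · n^2/2. For r = 2, n = 355: the density bound is (1/2) · 126025/2 = 126025/4 ≈ 31506.25. The integer-valued extremum is e(T(355, 2)) = 31506, which is strictly less than the density bound 126025/4 since 2 ∤ 355 (the parts of T(355, 2) cannot all be equal).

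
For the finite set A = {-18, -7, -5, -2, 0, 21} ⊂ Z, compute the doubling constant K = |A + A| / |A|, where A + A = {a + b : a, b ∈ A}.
K = |A + A| / |A| = 20/6 = 10/3

Enumerate A + A = {a + b : a, b ∈ A}. With |A| = 6, there are |A|^2 = 36 ordered sum pairs; collecting distinct values, A + A = {-36, -25, -23, -20, -18, -14, -12, -10, -9, -7, -5, -4, -2, 0, 3, 14, 16, 19, 21, 42}, so |A + A| = 20. Thus K = 20/6 = 10/3. For comparison, the minimum possible |A + A| over all 6-element sets is 2·6 − 1 = 11 (so min K = 11/6), attained only by arithmetic progressions.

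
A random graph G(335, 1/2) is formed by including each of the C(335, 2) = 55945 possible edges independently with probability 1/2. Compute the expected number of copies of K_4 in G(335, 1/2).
E[# K_4] = C(335, 4) · (1/2)^C(4, 2) = 515421285 / 2^6 = 8053457.578125

For each 4-subset S of vertices (there are C(335, 4) = 515421285 such S), let X_S = 1 if S induces a K_4 (all C(4, 2) = 6 edges present). Then P(X_S = 1) = (1/2)^6 = 1/64. By linearity of expectation, E[# K_4] = C(335, 4) · (1/2)^6 = 515421285 / 64 = 8053457.578125.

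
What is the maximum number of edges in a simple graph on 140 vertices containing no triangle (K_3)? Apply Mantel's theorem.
ex(140, K_3) = ⌊140^2/4⌋ = 4900

Mantel (1907): a triangle-free graph on n vertices has at most ⌊n^2/4⌋ edges, with equality for the complete bipartite graph K_{⌊n/2⌋, ⌈n/2⌉}. For n = 140: ⌊140^2/4⌋ = ⌊19600/4⌋ = 4900. The extremal graph is K_{70, 70}, which has 70·70 = 4900 edges.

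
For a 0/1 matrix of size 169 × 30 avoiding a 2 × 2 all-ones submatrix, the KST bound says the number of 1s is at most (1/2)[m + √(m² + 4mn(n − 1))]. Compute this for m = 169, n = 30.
z(169, 30; 2, 2) ≤ (1/2)[169 + √(169² + 4·169·30·29)] = (1/2)[169 + √616681] = 477.1452

Kővári–Sós–Turán: let r_1, ..., r_169 be the row sums and z = Σ r_i the total number of 1s. Each pair of columns can share at most one row with both entries 1 (else a 2×2 all-ones block appears), so Σ_i C(r_i, 2) ≤ C(30, 2) = 435. By convexity Σ_i C(r_i, 2) ≥ 169·C(z/169, 2) = z(z − 169)/(2·169), giving z² − 169z − 169·30·29 ≤ 0 and hence z ≤ (1/2)[169 + √(28561 + 4·147030)] = (1/2)[169 + √616681] ≈ (1/2)(169 + 785.2904) = 477.1452.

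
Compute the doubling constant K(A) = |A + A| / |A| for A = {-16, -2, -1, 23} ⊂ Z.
K = |A + A| / |A| = 10/4 = 5/2

Enumerate A + A = {a + b : a, b ∈ A}. With |A| = 4, there are |A|^2 = 16 ordered sum pairs; collecting distinct values, A + A = {-32, -18, -17, -4, -3, -2, 7, 21, 22, 46}, so |A + A| = 10. Thus K = 10/4 = 5/2. For comparison, the minimum possible |A + A| over all 4-element sets is 2·4 − 1 = 7 (so min K = 7/4), attained only by arithmetic progressions.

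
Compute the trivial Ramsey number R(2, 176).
R(2, 176) = 176

R(2, k) = k for all k ≥ 2: in a 2-colouring of K_k, either some edge is red (a red K_2) or all edges are blue (a blue K_k). And K_{175} coloured all-blue has no blue K_176, so R(2, 176) > 175. Hence R(2, 176) = 176.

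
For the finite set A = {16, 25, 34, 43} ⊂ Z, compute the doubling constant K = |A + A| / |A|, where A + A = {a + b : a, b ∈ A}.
K = |A + A| / |A| = 7/4

Enumerate A + A = {a + b : a, b ∈ A}. With |A| = 4, there are |A|^2 = 16 ordered sum pairs; collecting distinct values, A + A = {32, 41, 50, 59, 68, 77, 86}, so |A + A| = 7. Thus K = 7/4. Here |A + A| = 2|A| − 1 = 7, the minimum possible — so K = 7/4 is minimal, which holds iff A is an arithmetic progression.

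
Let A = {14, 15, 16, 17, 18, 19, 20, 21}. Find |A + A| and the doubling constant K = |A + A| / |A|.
K = |A + A| / |A| = 15/8

Enumerate A + A = {a + b : a, b ∈ A}. With |A| = 8, there are |A|^2 = 64 ordered sum pairs; collecting distinct values, A + A = {28, 29, 30, 31, 32, 33, 34, 35, 36, 37, 38, 39, 40, 41, 42}, so |A + A| = 15. Thus K = 15/8. Here |A + A| = 2|A| − 1 = 15, the minimum possible — so K = 15/8 is minimal, which holds iff A is an arithmetic progression.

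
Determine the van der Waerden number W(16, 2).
W(16, 2) = 16 + 1 = 17

A 2-term AP is any pair of integers, so a monochromatic 2-AP exists iff some colour is used at least twice. With 16 colours, the colouring i ↦ i on {1, ..., 16} uses each colour once, avoiding any monochromatic pair, so W(16, 2) > 16. For {1, ..., 17}, pigeonhole forces two integers of the same colour, which form a monochromatic 2-AP. Hence W(16, 2) = 17.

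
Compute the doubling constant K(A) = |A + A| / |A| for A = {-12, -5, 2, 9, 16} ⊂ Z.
K = |A + A| / |A| = 9/5

Enumerate A + A = {a + b : a, b ∈ A}. With |A| = 5, there are |A|^2 = 25 ordered sum pairs; collecting distinct values, A + A = {-24, -17, -10, -3, 4, 11, 18, 25, 32}, so |A + A| = 9. Thus K = 9/5. Here |A + A| = 2|A| − 1 = 9, the minimum possible — so K = 9/5 is minimal, which holds iff A is an arithmetic progression.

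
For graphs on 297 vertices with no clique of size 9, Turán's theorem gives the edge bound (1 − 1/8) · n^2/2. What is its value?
Turán density bound = (7/8) · 297^2/2 = 617463/16 ≈ 38591.4375

Turán's theorem: ex(n, K_{r+1}) is achieved by the complete r-partite Turán graph T(n, r) with parts as balanced as possible, and is at most (1 − 1/r) · n^2/2. For r = 8, n = 297: the density bound is (7/8) · 88209/2 = 617463/16 ≈ 38591.4375. The integer-valued extremum is e(T(297, 8)) = 38591, which is strictly less than the density bound 617463/16 since 8 ∤ 297 (the parts of T(297, 8) cannot all be equal).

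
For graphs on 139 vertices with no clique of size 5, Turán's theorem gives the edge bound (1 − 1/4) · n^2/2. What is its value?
Turán density bound = (3/4) · 139^2/2 = 57963/8 ≈ 7245.375

Turán's theorem: ex(n, K_{r+1}) is achieved by the complete r-partite Turán graph T(n, r) with parts as balanced as possible, and is at most (1 − 1/r) · n^2/2. For r = 4, n = 139: the density bound is (3/4) · 19321/2 = 57963/8 ≈ 7245.375. The integer-valued extremum is e(T(139, 4)) = 7245, which is strictly less than the density bound 57963/8 since 4 ∤ 139 (the parts of T(139, 4) cannot all be equal).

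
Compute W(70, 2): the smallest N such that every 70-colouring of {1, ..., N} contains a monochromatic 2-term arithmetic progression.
W(70, 2) = 70 + 1 = 71

A 2-term AP is any pair of integers, so a monochromatic 2-AP exists iff some colour is used at least twice. With 70 colours, the colouring i ↦ i on {1, ..., 70} uses each colour once, avoiding any monochromatic pair, so W(70, 2) > 70. For {1, ..., 71}, pigeonhole forces two integers of the same colour, which form a monochromatic 2-AP. Hence W(70, 2) = 71.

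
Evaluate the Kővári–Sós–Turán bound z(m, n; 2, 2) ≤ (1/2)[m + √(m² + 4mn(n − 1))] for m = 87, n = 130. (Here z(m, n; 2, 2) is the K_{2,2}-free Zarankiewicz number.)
z(87, 130; 2, 2) ≤ (1/2)[87 + √(87² + 4·87·130·129)] = (1/2)[87 + √5843529] = 1252.1696

Kővári–Sós–Turán: let r_1, ..., r_87 be the row sums and z = Σ r_i the total number of 1s. Each pair of columns can share at most one row with both entries 1 (else a 2×2 all-ones block appears), so Σ_i C(r_i, 2) ≤ C(130, 2) = 8385. By convexity Σ_i C(r_i, 2) ≥ 87·C(z/87, 2) = z(z − 87)/(2·87), giving z² − 87z − 87·130·129 ≤ 0 and hence z ≤ (1/2)[87 + √(7569 + 4·1458990)] = (1/2)[87 + √5843529] ≈ (1/2)(87 + 2417.3392) = 1252.1696.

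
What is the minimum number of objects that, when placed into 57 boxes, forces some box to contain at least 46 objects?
n = (46 − 1)·57 + 1 = 2566

By the generalised pigeonhole principle, to guarantee some box contains ≥ r objects we need more than (r − 1) · k objects total. Threshold: n = (r − 1) · k + 1. With r = 46 and k = 57: n = 45 · 57 + 1 = 2565 + 1 = 2566. For n = 2565 = 45 · 57, we can put exactly 45 objects in every box, avoiding 46 in any single one — so 2566 is tight.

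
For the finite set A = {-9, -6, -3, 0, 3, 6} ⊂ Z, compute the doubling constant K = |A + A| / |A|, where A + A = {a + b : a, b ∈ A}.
K = |A + A| / |A| = 11/6

Enumerate A + A = {a + b : a, b ∈ A}. With |A| = 6, there are |A|^2 = 36 ordered sum pairs; collecting distinct values, A + A = {-18, -15, -12, -9, -6, -3, 0, 3, 6, 9, 12}, so |A + A| = 11. Thus K = 11/6. Here |A + A| = 2|A| − 1 = 11, the minimum possible — so K = 11/6 is minimal, which holds iff A is an arithmetic progression.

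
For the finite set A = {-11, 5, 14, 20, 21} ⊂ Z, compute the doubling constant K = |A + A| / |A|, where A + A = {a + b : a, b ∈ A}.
K = |A + A| / |A| = 14/5

Enumerate A + A = {a + b : a, b ∈ A}. With |A| = 5, there are |A|^2 = 25 ordered sum pairs; collecting distinct values, A + A = {-22, -6, 3, 9, 10, 19, 25, 26, 28, 34, 35, 40, 41, 42}, so |A + A| = 14. Thus K = 14/5. For comparison, the minimum possible |A + A| over all 5-element sets is 2·5 − 1 = 9 (so min K = 9/5), attained only by arithmetic progressions.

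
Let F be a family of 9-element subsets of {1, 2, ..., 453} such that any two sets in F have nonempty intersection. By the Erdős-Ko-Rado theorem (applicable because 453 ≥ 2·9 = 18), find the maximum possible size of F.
max |F| = C(452, 8) = 40600718090136600

The Erdős-Ko-Rado theorem states: for n ≥ 2k, an intersecting family of k-subsets of an n-element set has size at most C(n − 1, k − 1), with equality for 'star' families {A ⊆ [n] : |A| = k, i ∈ A} (fix an element i). For n = 453, k = 9: C(452, 8) = 40600718090136600.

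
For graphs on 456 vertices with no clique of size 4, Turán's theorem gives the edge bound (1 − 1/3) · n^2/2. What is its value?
Turán density bound = (2/3) · 456^2/2 = 69312

Turán's theorem: ex(n, K_{r+1}) is achieved by the complete r-partite Turán graph T(n, r) with parts as balanced as possible, and is at most (1 − 1/r) · n^2/2. For r = 3, n = 456: the density bound is (2/3) · 207936/2 = 69312. Since 3 ∣ 456, the Turán graph T(456, 3) has parts of equal size 152, and its edge count e(T(456, 3)) = 69312 attains the density bound exactly.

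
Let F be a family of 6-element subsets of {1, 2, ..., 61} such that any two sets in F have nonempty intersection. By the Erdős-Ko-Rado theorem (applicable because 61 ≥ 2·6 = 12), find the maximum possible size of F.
max |F| = C(60, 5) = 5461512

Erdős-Ko-Rado (1961): when n ≥ 2k, max |F| = C(n−1, k−1). The bound is attained by the star {A : i ∈ A} for any fixed i ∈ [n]. Here C(61−1, 6−1) = C(60, 5) = 5461512.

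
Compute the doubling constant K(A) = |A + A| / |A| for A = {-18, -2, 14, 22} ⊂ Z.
K = |A + A| / |A| = 9/4

Enumerate A + A = {a + b : a, b ∈ A}. With |A| = 4, there are |A|^2 = 16 ordered sum pairs; collecting distinct values, A + A = {-36, -20, -4, 4, 12, 20, 28, 36, 44}, so |A + A| = 9. Thus K = 9/4. For comparison, the minimum possible |A + A| over all 4-element sets is 2·4 − 1 = 7 (so min K = 7/4), attained only by arithmetic progressions.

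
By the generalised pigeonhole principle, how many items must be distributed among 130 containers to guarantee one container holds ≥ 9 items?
n = (9 − 1)·130 + 1 = 1041

By the generalised pigeonhole principle, to guarantee some box contains ≥ r objects we need more than (r − 1) · k objects total. Threshold: n = (r − 1) · k + 1. With r = 9 and k = 130: n = 8 · 130 + 1 = 1040 + 1 = 1041. For n = 1040 = 8 · 130, we can put exactly 8 objects in every box, avoiding 9 in any single one — so 1041 is tight.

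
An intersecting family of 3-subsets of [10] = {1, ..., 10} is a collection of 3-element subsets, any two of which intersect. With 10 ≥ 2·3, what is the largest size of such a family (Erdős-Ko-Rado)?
max |F| = C(9, 2) = 36

The Erdős-Ko-Rado theorem states: for n ≥ 2k, an intersecting family of k-subsets of an n-element set has size at most C(n − 1, k − 1), with equality for 'star' families {A ⊆ [n] : |A| = k, i ∈ A} (fix an element i). For n = 10, k = 3: C(9, 2) = 36.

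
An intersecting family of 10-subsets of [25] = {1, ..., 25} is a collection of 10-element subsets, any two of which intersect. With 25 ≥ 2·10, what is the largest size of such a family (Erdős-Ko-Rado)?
max |F| = C(24, 9) = 1307504

The Erdős-Ko-Rado theorem states: for n ≥ 2k, an intersecting family of k-subsets of an n-element set has size at most C(n − 1, k − 1), with equality for 'star' families {A ⊆ [n] : |A| = k, i ∈ A} (fix an element i). For n = 25, k = 10: C(24, 9) = 1307504.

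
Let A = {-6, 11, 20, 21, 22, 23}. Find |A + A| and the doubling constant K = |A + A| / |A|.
K = |A + A| / |A| = 18/6 = 3

Enumerate A + A = {a + b : a, b ∈ A}. With |A| = 6, there are |A|^2 = 36 ordered sum pairs; collecting distinct values, A + A = {-12, 5, 14, 15, 16, 17, 22, 31, 32, 33, 34, 40, 41, 42, 43, 44, 45, 46}, so |A + A| = 18. Thus K = 18/6 = 3. For comparison, the minimum possible |A + A| over all 6-element sets is 2·6 − 1 = 11 (so min K = 11/6), attained only by arithmetic progressions.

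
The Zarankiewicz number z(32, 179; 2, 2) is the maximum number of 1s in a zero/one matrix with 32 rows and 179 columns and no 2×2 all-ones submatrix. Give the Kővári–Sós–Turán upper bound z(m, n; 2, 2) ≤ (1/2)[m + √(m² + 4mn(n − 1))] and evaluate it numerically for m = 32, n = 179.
z(32, 179; 2, 2) ≤ (1/2)[32 + √(32² + 4·32·179·178)] = (1/2)[32 + √4079360] = 1025.8713

Kővári–Sós–Turán: let r_1, ..., r_32 be the row sums and z = Σ r_i the total number of 1s. Each pair of columns can share at most one row with both entries 1 (else a 2×2 all-ones block appears), so Σ_i C(r_i, 2) ≤ C(179, 2) = 15931. By convexity Σ_i C(r_i, 2) ≥ 32·C(z/32, 2) = z(z − 32)/(2·32), giving z² − 32z − 32·179·178 ≤ 0 and hence z ≤ (1/2)[32 + √(1024 + 4·1019584)] = (1/2)[32 + √4079360] ≈ (1/2)(32 + 2019.7426) = 1025.8713.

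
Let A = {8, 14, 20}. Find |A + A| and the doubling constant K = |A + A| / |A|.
K = |A + A| / |A| = 5/3

Enumerate A + A = {a + b : a, b ∈ A}. With |A| = 3, there are |A|^2 = 9 ordered sum pairs; collecting distinct values, A + A = {16, 22, 28, 34, 40}, so |A + A| = 5. Thus K = 5/3. Here |A + A| = 2|A| − 1 = 5, the minimum possible — so K = 5/3 is minimal, which holds iff A is an arithmetic progression.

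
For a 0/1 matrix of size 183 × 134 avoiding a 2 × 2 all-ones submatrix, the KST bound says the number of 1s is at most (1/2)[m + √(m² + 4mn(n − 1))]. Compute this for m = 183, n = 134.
z(183, 134; 2, 2) ≤ (1/2)[183 + √(183² + 4·183·134·133)] = (1/2)[183 + √13079193] = 1899.7583

Kővári–Sós–Turán: let r_1, ..., r_183 be the row sums and z = Σ r_i the total number of 1s. Each pair of columns can share at most one row with both entries 1 (else a 2×2 all-ones block appears), so Σ_i C(r_i, 2) ≤ C(134, 2) = 8911. By convexity Σ_i C(r_i, 2) ≥ 183·C(z/183, 2) = z(z − 183)/(2·183), giving z² − 183z − 183·134·133 ≤ 0 and hence z ≤ (1/2)[183 + √(33489 + 4·3261426)] = (1/2)[183 + √13079193] ≈ (1/2)(183 + 3616.5167) = 1899.7583.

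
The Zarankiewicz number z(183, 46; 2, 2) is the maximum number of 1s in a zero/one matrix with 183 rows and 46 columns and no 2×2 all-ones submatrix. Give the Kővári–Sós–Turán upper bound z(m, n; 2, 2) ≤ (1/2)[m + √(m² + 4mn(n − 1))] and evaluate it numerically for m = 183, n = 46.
z(183, 46; 2, 2) ≤ (1/2)[183 + √(183² + 4·183·46·45)] = (1/2)[183 + √1548729] = 713.7397

Kővári–Sós–Turán: let r_1, ..., r_183 be the row sums and z = Σ r_i the total number of 1s. Each pair of columns can share at most one row with both entries 1 (else a 2×2 all-ones block appears), so Σ_i C(r_i, 2) ≤ C(46, 2) = 1035. By convexity Σ_i C(r_i, 2) ≥ 183·C(z/183, 2) = z(z − 183)/(2·183), giving z² − 183z − 183·46·45 ≤ 0 and hence z ≤ (1/2)[183 + √(33489 + 4·378810)] = (1/2)[183 + √1548729] ≈ (1/2)(183 + 1244.4794) = 713.7397.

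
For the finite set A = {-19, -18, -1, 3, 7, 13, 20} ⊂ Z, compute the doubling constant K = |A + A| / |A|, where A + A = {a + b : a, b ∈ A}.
K = |A + A| / |A| = 26/7

Enumerate A + A = {a + b : a, b ∈ A}. With |A| = 7, there are |A|^2 = 49 ordered sum pairs; collecting distinct values, A + A = {-38, -37, -36, -20, -19, -16, -15, -12, -11, -6, -5, -2, 1, 2, 6, 10, 12, 14, 16, 19, 20, 23, 26, 27, 33, 40}, so |A + A| = 26. Thus K = 26/7. For comparison, the minimum possible |A + A| over all 7-element sets is 2·7 − 1 = 13 (so min K = 13/7), attained only by arithmetic progressions.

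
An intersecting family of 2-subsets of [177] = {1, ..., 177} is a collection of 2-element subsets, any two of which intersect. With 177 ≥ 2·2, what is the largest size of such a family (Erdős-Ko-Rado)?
max |F| = C(176, 1) = 176

Erdős-Ko-Rado (1961): when n ≥ 2k, max |F| = C(n−1, k−1). The bound is attained by the star {A : i ∈ A} for any fixed i ∈ [n]. Here C(177−1, 2−1) = C(176, 1) = 176.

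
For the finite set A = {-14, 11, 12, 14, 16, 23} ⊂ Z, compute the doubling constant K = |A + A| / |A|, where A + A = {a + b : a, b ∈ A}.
K = |A + A| / |A| = 20/6 = 10/3

Enumerate A + A = {a + b : a, b ∈ A}. With |A| = 6, there are |A|^2 = 36 ordered sum pairs; collecting distinct values, A + A = {-28, -3, -2, 0, 2, 9, 22, 23, 24, 25, 26, 27, 28, 30, 32, 34, 35, 37, 39, 46}, so |A + A| = 20. Thus K = 20/6 = 10/3. For comparison, the minimum possible |A + A| over all 6-element sets is 2·6 − 1 = 11 (so min K = 11/6), attained only by arithmetic progressions.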